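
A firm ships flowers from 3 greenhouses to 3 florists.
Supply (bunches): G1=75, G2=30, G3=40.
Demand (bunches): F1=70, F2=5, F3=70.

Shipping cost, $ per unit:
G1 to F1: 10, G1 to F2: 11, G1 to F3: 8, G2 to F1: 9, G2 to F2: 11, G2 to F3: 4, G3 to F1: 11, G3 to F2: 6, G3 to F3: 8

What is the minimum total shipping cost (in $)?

One minimum-cost allocation:
  G1→F1: 70 × $10 = $700
  G1→F3: 5 × $8 = $40
  G2→F3: 30 × $4 = $120
  G3→F2: 5 × $6 = $30
  G3→F3: 35 × $8 = $280
Total = 700 + 40 + 120 + 30 + 280 = $1170.

1170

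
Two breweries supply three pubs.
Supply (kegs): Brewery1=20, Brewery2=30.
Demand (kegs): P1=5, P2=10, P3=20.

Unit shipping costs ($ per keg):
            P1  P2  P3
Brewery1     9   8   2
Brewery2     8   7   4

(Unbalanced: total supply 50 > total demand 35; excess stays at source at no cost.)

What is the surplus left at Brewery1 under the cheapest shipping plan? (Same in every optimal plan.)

Minimum-cost shipments:
  Brewery1 to P3: 20 × $2 = $40
  Brewery2 to P1: 5 × $8 = $40
  Brewery2 to P2: 10 × $7 = $70
Total cost = $150.
Brewery1 ships 20 of its 20, leaving 0.

0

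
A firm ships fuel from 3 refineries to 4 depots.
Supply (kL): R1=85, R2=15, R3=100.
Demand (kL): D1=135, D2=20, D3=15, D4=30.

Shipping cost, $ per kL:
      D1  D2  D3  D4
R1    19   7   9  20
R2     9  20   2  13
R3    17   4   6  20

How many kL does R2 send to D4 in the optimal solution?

0

Solving gives:
  R1 to D1: 55 × $19 = $1045
  R1 to D4: 30 × $20 = $600
  R2 to D1: 15 × $9 = $135
  R3 to D1: 65 × $17 = $1105
  R3 to D2: 20 × $4 = $80
  R3 to D3: 15 × $6 = $90
Total cost = $3055.
The route R2→D4 is not used.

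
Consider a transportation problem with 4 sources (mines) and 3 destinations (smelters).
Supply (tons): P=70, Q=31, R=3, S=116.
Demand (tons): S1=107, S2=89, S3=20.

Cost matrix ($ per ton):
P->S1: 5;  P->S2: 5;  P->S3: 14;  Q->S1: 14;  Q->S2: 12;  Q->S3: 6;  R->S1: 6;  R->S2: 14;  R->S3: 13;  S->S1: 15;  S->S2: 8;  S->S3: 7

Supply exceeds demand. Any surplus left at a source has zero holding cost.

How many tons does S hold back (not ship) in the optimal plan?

4

Minimum-cost shipments:
  P->S1: 70 tons
  Q->S1: 31 tons
  R->S1: 3 tons
  S->S1: 3 tons
  S->S2: 89 tons
  S->S3: 20 tons
Total cost = $1699.
S ships 112 of its 116, leaving 4.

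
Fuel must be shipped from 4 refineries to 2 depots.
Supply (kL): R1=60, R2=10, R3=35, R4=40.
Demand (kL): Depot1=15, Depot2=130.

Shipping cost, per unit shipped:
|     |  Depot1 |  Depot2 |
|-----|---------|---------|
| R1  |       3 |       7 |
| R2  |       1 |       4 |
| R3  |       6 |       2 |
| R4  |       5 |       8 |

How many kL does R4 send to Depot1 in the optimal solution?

0

Optimal shipments:
  R1→Depot1: 15 × 3 = 45
  R1→Depot2: 45 × 7 = 315
  R2→Depot2: 10 × 4 = 40
  R3→Depot2: 35 × 2 = 70
  R4→Depot2: 40 × 8 = 320
Total cost = 790.
The route R4→Depot1 is not used.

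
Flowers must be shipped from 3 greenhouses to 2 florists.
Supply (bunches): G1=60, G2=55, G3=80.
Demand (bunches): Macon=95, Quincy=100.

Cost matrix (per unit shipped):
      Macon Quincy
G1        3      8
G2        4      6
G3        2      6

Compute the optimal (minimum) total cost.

850

A cheapest plan:
  G1–Macon: 60 × 3 = 180
  G2–Quincy: 55 × 6 = 330
  G3–Macon: 35 × 2 = 70
  G3–Quincy: 45 × 6 = 270
Total = 180 + 330 + 70 + 270 = 850.
(Supply check: G1 ships 60; G2 ships 55; G3 ships 80.)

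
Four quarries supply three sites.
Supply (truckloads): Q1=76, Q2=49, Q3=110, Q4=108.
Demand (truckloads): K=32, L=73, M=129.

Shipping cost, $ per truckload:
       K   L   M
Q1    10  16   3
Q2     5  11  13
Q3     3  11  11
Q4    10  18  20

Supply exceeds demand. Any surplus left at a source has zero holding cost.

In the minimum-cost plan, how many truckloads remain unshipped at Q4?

Minimum-cost shipments:
  Q1→M: 76 × $3 = $228
  Q2→L: 48 × $11 = $528
  Q3→K: 32 × $3 = $96
  Q3→L: 25 × $11 = $275
  Q3→M: 53 × $11 = $583
Total cost = $1710.
Q4 ships 0 of its 108, leaving 108.

108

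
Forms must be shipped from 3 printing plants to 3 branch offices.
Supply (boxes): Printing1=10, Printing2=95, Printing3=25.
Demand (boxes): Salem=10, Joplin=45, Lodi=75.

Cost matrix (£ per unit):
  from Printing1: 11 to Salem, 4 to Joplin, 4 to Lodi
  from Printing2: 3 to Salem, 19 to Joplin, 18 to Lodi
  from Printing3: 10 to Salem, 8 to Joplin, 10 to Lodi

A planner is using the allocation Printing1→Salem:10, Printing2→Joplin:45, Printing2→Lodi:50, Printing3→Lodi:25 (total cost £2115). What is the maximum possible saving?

Current plan cost = 10·11 + 45·19 + 50·18 + 25·10 = £2115.
Optimal plan:
  Printing1→Joplin: 10 × £4 = £40
  Printing2→Salem: 10 × £3 = £30
  Printing2→Joplin: 10 × £19 = £190
  Printing2→Lodi: 75 × £18 = £1350
  Printing3→Joplin: 25 × £8 = £200
Optimal cost = £1810.
Saving = 2115 − 1810 = £305.

305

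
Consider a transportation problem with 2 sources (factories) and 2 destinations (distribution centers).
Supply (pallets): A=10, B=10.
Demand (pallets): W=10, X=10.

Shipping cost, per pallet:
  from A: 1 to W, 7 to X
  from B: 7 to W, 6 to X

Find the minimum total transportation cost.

A cheapest plan:
  A to W: 10 × 1 = 10
  B to X: 10 × 6 = 60
Total = 10 + 60 = 70.

70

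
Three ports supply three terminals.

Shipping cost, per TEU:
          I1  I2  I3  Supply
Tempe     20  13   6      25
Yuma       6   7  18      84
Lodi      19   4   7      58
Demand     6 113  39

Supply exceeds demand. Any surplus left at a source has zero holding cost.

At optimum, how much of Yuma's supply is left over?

Minimum-cost shipments:
  Tempe–I3: 25 × 6 = 150
  Yuma–I1: 6 × 6 = 36
  Yuma–I2: 69 × 7 = 483
  Lodi–I2: 44 × 4 = 176
  Lodi–I3: 14 × 7 = 98
Total cost = 943.
Yuma ships 75 of its 84, leaving 9.

9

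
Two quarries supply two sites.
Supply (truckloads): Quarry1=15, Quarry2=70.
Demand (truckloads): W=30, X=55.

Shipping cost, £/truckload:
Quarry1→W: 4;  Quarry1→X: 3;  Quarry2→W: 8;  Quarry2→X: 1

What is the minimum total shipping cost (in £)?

A cheapest plan:
  Quarry1–W: 15 × £4 = £60
  Quarry2–W: 15 × £8 = £120
  Quarry2–X: 55 × £1 = £55
Total = 60 + 120 + 55 = £235.

235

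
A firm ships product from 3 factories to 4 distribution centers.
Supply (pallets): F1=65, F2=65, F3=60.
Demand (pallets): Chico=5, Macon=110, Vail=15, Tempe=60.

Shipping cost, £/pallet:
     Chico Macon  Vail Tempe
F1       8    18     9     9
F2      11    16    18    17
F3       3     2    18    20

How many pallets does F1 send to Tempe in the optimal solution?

Optimal shipments:
  F1 to Vail: 15 × £9 = £135
  F1 to Tempe: 50 × £9 = £450
  F2 to Chico: 5 × £11 = £55
  F2 to Macon: 50 × £16 = £800
  F2 to Tempe: 10 × £17 = £170
  F3 to Macon: 60 × £2 = £120
Total cost = £1730.
So F1→Tempe carries 50 pallets.

50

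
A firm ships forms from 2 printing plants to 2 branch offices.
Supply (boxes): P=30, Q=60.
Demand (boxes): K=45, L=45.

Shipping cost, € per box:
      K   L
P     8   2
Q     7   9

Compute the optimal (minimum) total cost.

510

One minimum-cost allocation:
  P→L: 30 × €2 = €60
  Q→K: 45 × €7 = €315
  Q→L: 15 × €9 = €135
Total = 60 + 315 + 135 = €510.
(Supply check: P ships 30; Q ships 60.)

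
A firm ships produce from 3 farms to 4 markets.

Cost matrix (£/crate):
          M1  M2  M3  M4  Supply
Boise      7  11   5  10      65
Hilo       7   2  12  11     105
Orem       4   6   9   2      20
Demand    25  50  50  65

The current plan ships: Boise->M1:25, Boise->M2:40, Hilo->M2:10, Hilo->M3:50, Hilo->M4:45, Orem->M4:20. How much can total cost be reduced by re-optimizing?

Current plan cost = 25·7 + 40·11 + 10·2 + 50·12 + 45·11 + 20·2 = £1770.
Optimal plan:
  Boise–M3: 50 × £5 = £250
  Boise–M4: 15 × £10 = £150
  Hilo–M1: 25 × £7 = £175
  Hilo–M2: 50 × £2 = £100
  Hilo–M4: 30 × £11 = £330
  Orem–M4: 20 × £2 = £40
Optimal cost = £1045.
Saving = 1770 − 1045 = £725.

725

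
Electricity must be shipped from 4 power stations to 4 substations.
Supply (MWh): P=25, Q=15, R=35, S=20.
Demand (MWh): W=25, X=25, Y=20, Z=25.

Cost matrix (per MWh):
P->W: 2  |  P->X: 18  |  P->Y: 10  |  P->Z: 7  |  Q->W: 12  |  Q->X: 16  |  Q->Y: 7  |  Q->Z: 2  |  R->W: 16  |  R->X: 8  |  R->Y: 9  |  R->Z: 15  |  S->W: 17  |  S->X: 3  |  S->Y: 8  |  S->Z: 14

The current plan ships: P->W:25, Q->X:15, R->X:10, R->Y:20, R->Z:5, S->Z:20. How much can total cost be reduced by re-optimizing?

395

Current plan cost = 25·2 + 15·16 + 10·8 + 20·9 + 5·15 + 20·14 = 905.
Optimal plan:
  P->W: 25 × 2 = 50
  Q->Z: 15 × 2 = 30
  R->X: 5 × 8 = 40
  R->Y: 20 × 9 = 180
  R->Z: 10 × 15 = 150
  S->X: 20 × 3 = 60
Optimal cost = 510.
Saving = 905 − 510 = 395.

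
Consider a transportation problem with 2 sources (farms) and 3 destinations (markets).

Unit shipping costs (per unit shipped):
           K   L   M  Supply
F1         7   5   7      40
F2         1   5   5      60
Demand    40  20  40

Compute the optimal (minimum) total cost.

A cheapest plan:
  F1 to L: 20 × 5 = 100
  F1 to M: 20 × 7 = 140
  F2 to K: 40 × 1 = 40
  F2 to M: 20 × 5 = 100
Total = 100 + 140 + 40 + 100 = 380.

380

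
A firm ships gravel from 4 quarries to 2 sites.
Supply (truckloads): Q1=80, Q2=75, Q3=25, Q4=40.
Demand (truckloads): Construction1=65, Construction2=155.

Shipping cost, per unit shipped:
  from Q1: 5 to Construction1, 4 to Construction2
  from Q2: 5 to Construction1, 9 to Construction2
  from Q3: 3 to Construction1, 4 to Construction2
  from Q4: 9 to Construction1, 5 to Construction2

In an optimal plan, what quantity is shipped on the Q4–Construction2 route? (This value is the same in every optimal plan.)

The minimum-cost plan:
  Q1->Construction2: 80 truckloads
  Q2->Construction1: 65 truckloads
  Q2->Construction2: 10 truckloads
  Q3->Construction2: 25 truckloads
  Q4->Construction2: 40 truckloads
Total cost = 1035.
So Q4→Construction2 carries 40 truckloads.

40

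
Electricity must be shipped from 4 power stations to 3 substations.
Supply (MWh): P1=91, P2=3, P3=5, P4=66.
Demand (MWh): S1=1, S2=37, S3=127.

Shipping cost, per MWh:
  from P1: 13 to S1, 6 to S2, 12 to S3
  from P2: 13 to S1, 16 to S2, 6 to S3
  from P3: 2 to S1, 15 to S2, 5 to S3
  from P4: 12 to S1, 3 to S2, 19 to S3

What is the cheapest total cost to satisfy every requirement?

1790

A cheapest plan:
  P1->S3: 91 × 12 = 1092
  P2->S3: 3 × 6 = 18
  P3->S3: 5 × 5 = 25
  P4->S1: 1 × 12 = 12
  P4->S2: 37 × 3 = 111
  P4->S3: 28 × 19 = 532
Total = 1092 + 18 + 25 + 12 + 111 + 532 = 1790.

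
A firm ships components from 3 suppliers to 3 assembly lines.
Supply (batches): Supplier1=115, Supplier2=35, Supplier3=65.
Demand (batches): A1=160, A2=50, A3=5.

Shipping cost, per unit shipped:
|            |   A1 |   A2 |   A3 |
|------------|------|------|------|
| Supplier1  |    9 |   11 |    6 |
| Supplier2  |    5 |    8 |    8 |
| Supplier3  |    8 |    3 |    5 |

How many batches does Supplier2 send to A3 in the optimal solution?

Solving gives:
  Supplier1–A1: 110 × 9 = 990
  Supplier1–A3: 5 × 6 = 30
  Supplier2–A1: 35 × 5 = 175
  Supplier3–A1: 15 × 8 = 120
  Supplier3–A2: 50 × 3 = 150
Total cost = 1465.
The route Supplier2→A3 is not used.

0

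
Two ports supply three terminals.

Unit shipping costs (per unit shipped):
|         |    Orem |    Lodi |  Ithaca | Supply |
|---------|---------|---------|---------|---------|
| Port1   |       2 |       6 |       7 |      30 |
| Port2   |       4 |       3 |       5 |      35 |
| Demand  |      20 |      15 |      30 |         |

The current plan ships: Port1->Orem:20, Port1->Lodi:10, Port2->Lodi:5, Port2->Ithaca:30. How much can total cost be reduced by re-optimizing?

10

Current plan cost = 20·2 + 10·6 + 5·3 + 30·5 = 265.
Optimal plan:
  Port1→Orem: 20 × 2 = 40
  Port1→Ithaca: 10 × 7 = 70
  Port2→Lodi: 15 × 3 = 45
  Port2→Ithaca: 20 × 5 = 100
Optimal cost = 255.
Saving = 265 − 255 = 10.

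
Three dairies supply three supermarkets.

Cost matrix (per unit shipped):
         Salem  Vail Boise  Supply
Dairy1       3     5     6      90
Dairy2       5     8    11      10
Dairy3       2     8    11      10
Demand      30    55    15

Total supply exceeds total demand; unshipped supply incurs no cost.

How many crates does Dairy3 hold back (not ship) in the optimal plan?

0

Minimum-cost shipments:
  Dairy1 to Salem: 20 × 3 = 60
  Dairy1 to Vail: 55 × 5 = 275
  Dairy1 to Boise: 15 × 6 = 90
  Dairy3 to Salem: 10 × 2 = 20
Total cost = 445.
Dairy3 ships 10 of its 10, leaving 0.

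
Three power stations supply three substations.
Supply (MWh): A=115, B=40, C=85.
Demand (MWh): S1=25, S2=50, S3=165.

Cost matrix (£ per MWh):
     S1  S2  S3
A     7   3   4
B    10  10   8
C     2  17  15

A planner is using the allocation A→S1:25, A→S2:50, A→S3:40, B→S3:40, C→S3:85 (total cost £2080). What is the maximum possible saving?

Current plan cost = 25·7 + 50·3 + 40·4 + 40·8 + 85·15 = £2080.
Optimal plan:
  A→S2: 50 × £3 = £150
  A→S3: 65 × £4 = £260
  B→S3: 40 × £8 = £320
  C→S1: 25 × £2 = £50
  C→S3: 60 × £15 = £900
Optimal cost = £1680.
Saving = 2080 − 1680 = £400.

400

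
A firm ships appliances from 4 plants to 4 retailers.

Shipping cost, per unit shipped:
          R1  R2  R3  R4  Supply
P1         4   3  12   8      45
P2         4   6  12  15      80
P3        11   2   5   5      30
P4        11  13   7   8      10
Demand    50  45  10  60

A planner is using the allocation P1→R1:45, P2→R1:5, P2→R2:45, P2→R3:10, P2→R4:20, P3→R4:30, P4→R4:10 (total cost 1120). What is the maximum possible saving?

Current plan cost = 45·4 + 5·4 + 45·6 + 10·12 + 20·15 + 30·5 + 10·8 = 1120.
Optimal plan:
  P1->R2: 15 units
  P1->R4: 30 units
  P2->R1: 50 units
  P2->R2: 30 units
  P3->R4: 30 units
  P4->R3: 10 units
Optimal cost = 885.
Saving = 1120 − 885 = 235.

235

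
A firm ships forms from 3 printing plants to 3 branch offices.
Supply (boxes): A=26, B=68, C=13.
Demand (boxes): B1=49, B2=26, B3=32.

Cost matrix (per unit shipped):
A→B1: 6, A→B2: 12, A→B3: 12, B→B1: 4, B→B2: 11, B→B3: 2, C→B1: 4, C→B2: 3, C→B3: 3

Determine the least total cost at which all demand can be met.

481

One minimum-cost allocation:
  A->B1: 13 × 6 = 78
  A->B2: 13 × 12 = 156
  B->B1: 36 × 4 = 144
  B->B3: 32 × 2 = 64
  C->B2: 13 × 3 = 39
Total = 78 + 156 + 144 + 64 + 39 = 481.
(Supply check: A ships 26; B ships 68; C ships 13.)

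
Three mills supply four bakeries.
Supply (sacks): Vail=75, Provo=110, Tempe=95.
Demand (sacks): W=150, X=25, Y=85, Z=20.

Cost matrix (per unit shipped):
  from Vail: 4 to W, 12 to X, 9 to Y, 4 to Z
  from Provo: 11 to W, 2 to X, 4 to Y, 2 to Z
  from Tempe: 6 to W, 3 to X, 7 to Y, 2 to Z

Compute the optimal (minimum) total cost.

A cheapest plan:
  Vail to W: 75 × 4 = 300
  Provo to X: 25 × 2 = 50
  Provo to Y: 85 × 4 = 340
  Tempe to W: 75 × 6 = 450
  Tempe to Z: 20 × 2 = 40
Total = 300 + 50 + 340 + 450 + 40 = 1180.
(Supply check: Vail ships 75; Provo ships 110; Tempe ships 95.)

1180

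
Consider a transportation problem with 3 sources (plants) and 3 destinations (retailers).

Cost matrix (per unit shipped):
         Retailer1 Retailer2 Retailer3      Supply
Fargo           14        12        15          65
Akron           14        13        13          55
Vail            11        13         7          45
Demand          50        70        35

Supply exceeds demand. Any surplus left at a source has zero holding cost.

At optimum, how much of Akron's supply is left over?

Minimum-cost shipments:
  Fargo→Retailer2: 65 × 12 = 780
  Akron→Retailer1: 40 × 14 = 560
  Akron→Retailer2: 5 × 13 = 65
  Vail→Retailer1: 10 × 11 = 110
  Vail→Retailer3: 35 × 7 = 245
Total cost = 1760.
Akron ships 45 of its 55, leaving 10.

10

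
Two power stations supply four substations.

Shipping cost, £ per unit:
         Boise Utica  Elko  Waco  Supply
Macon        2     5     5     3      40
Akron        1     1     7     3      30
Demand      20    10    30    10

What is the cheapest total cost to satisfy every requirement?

An optimal shipping plan:
  Macon->Elko: 30 × £5 = £150
  Macon->Waco: 10 × £3 = £30
  Akron->Boise: 20 × £1 = £20
  Akron->Utica: 10 × £1 = £10
Total = 150 + 30 + 20 + 10 = £210.
(Supply check: Macon ships 40; Akron ships 30.)

210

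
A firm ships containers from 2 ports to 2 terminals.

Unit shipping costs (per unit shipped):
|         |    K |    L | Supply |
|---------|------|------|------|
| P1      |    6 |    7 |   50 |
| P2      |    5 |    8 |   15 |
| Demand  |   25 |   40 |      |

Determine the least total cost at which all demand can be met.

415

A cheapest plan:
  P1->K: 10 × 6 = 60
  P1->L: 40 × 7 = 280
  P2->K: 15 × 5 = 75
Total = 60 + 280 + 75 = 415.
(Supply check: P1 ships 50; P2 ships 15.)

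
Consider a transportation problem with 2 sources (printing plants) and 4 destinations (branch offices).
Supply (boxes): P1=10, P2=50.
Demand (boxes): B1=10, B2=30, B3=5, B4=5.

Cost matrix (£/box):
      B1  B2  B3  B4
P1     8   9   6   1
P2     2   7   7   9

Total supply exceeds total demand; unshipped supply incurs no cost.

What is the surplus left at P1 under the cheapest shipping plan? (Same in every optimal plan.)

An optimal plan:
  P1→B3: 5 × £6 = £30
  P1→B4: 5 × £1 = £5
  P2→B1: 10 × £2 = £20
  P2→B2: 30 × £7 = £210
Total cost = £265.
P1 ships 10 of its 10, leaving 0.

0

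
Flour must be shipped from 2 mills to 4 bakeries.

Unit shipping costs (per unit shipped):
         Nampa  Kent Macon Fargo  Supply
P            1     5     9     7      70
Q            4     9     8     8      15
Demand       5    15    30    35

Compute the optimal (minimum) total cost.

Optimal allocation:
  P->Nampa: 5 × 1 = 5
  P->Kent: 15 × 5 = 75
  P->Macon: 15 × 9 = 135
  P->Fargo: 35 × 7 = 245
  Q->Macon: 15 × 8 = 120
Total = 5 + 75 + 135 + 245 + 120 = 580.
(Supply check: P ships 70; Q ships 15.)

580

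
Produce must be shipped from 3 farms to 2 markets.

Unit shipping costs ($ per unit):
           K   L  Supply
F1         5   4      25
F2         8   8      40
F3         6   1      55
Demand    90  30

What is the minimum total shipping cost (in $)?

A cheapest plan:
  F1->K: 25 crates
  F2->K: 40 crates
  F3->K: 25 crates
  F3->L: 30 crates
Total cost = $625.
(Supply check: F1 ships 25; F2 ships 40; F3 ships 55.)

625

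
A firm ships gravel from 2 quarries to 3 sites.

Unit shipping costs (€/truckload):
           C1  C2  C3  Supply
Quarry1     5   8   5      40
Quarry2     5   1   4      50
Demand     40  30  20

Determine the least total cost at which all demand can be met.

A cheapest plan:
  Quarry1–C1: 40 truckloads
  Quarry2–C2: 30 truckloads
  Quarry2–C3: 20 truckloads
Total cost = €310.

310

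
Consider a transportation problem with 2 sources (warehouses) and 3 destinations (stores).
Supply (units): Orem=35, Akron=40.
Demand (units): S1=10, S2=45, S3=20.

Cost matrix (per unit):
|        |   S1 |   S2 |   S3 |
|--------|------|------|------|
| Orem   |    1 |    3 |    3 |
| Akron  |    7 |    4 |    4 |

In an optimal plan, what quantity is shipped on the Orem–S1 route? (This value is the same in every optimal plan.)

The minimum-cost plan:
  Orem→S1: 10 × 1 = 10
  Orem→S2: 5 × 3 = 15
  Orem→S3: 20 × 3 = 60
  Akron→S2: 40 × 4 = 160
Total cost = 245.
So Orem→S1 carries 10 units.

10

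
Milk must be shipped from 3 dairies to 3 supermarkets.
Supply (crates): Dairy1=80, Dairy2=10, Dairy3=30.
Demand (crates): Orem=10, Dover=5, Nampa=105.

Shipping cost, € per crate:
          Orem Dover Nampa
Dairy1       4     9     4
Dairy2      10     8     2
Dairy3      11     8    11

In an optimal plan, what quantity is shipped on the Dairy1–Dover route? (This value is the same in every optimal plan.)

0

The minimum-cost plan:
  Dairy1–Nampa: 80 × €4 = €320
  Dairy2–Nampa: 10 × €2 = €20
  Dairy3–Orem: 10 × €11 = €110
  Dairy3–Dover: 5 × €8 = €40
  Dairy3–Nampa: 15 × €11 = €165
Total cost = €655.
The route Dairy1→Dover is not used.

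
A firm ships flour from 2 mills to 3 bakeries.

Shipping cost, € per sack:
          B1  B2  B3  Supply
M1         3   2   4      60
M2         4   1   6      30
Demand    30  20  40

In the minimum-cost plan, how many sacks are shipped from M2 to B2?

20

Optimal shipments:
  M1→B1: 20 sacks
  M1→B3: 40 sacks
  M2→B1: 10 sacks
  M2→B2: 20 sacks
Total cost = €280.
So M2→B2 carries 20 sacks.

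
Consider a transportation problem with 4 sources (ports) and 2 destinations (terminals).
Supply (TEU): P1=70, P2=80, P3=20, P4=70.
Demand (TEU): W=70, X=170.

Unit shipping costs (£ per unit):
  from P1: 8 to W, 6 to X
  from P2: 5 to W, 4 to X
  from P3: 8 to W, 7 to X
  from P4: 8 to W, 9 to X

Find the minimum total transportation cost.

1440

An optimal shipping plan:
  P1->X: 70 × £6 = £420
  P2->X: 80 × £4 = £320
  P3->X: 20 × £7 = £140
  P4->W: 70 × £8 = £560
Total = 420 + 320 + 140 + 560 = £1440.
(Supply check: P1 ships 70; P2 ships 80; P3 ships 20; P4 ships 70.)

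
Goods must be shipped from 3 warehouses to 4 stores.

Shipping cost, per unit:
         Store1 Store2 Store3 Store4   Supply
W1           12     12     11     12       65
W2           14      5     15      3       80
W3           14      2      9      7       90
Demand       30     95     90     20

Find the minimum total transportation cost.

1670

An optimal shipping plan:
  W1–Store1: 30 × 12 = 360
  W1–Store3: 35 × 11 = 385
  W2–Store2: 60 × 5 = 300
  W2–Store4: 20 × 3 = 60
  W3–Store2: 35 × 2 = 70
  W3–Store3: 55 × 9 = 495
Total = 360 + 385 + 300 + 60 + 70 + 495 = 1670.
(Supply check: W1 ships 65; W2 ships 80; W3 ships 90.)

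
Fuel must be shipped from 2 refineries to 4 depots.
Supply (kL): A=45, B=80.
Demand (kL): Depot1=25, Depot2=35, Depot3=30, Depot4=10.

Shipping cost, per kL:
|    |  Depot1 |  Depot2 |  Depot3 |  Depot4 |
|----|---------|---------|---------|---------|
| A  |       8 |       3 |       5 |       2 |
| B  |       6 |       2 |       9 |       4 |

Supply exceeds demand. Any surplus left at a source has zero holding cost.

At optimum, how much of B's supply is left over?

20

An optimal plan:
  A–Depot3: 30 × 5 = 150
  A–Depot4: 10 × 2 = 20
  B–Depot1: 25 × 6 = 150
  B–Depot2: 35 × 2 = 70
Total cost = 390.
B ships 60 of its 80, leaving 20.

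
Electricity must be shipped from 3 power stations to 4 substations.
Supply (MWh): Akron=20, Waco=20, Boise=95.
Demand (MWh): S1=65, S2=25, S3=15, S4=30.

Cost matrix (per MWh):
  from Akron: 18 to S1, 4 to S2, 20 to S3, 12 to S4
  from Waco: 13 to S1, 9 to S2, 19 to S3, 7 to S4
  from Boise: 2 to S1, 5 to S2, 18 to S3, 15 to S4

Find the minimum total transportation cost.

An optimal shipping plan:
  Akron→S2: 10 × 4 = 40
  Akron→S4: 10 × 12 = 120
  Waco→S4: 20 × 7 = 140
  Boise→S1: 65 × 2 = 130
  Boise→S2: 15 × 5 = 75
  Boise→S3: 15 × 18 = 270
Total = 40 + 120 + 140 + 130 + 75 + 270 = 775.

775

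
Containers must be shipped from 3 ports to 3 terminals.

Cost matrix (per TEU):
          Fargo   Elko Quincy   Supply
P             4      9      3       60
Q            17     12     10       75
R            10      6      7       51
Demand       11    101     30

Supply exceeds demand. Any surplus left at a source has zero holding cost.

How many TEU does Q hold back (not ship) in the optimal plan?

44

Minimum-cost shipments:
  P to Fargo: 11 × 4 = 44
  P to Elko: 19 × 9 = 171
  P to Quincy: 30 × 3 = 90
  Q to Elko: 31 × 12 = 372
  R to Elko: 51 × 6 = 306
Total cost = 983.
Q ships 31 of its 75, leaving 44.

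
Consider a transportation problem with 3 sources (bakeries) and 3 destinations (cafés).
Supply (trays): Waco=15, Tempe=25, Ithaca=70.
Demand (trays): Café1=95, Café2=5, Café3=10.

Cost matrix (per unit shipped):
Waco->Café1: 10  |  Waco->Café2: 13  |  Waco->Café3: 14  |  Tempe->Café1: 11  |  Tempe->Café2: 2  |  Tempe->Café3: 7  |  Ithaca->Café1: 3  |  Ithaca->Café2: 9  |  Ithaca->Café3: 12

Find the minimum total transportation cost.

550

Optimal allocation:
  Waco→Café1: 15 × 10 = 150
  Tempe→Café1: 10 × 11 = 110
  Tempe→Café2: 5 × 2 = 10
  Tempe→Café3: 10 × 7 = 70
  Ithaca→Café1: 70 × 3 = 210
Total = 150 + 110 + 10 + 70 + 210 = 550.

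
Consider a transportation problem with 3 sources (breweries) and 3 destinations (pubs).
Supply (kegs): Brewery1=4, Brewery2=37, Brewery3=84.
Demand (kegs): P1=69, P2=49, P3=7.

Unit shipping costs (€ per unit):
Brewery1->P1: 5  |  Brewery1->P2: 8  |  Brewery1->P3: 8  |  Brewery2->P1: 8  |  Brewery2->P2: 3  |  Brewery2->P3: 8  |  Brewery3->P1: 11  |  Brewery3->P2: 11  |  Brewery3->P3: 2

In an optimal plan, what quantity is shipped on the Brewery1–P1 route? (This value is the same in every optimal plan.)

Optimal shipments:
  Brewery1→P1: 4 × €5 = €20
  Brewery2→P2: 37 × €3 = €111
  Brewery3→P1: 65 × €11 = €715
  Brewery3→P2: 12 × €11 = €132
  Brewery3→P3: 7 × €2 = €14
Total cost = €992.
So Brewery1→P1 carries 4 kegs.

4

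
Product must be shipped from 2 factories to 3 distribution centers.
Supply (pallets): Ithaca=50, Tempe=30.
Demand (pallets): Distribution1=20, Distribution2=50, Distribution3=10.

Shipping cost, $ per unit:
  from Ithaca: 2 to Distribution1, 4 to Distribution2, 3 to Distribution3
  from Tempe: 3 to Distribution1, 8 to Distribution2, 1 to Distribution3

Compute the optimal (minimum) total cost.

270

An optimal shipping plan:
  Ithaca–Distribution2: 50 × $4 = $200
  Tempe–Distribution1: 20 × $3 = $60
  Tempe–Distribution3: 10 × $1 = $10
Total = 200 + 60 + 10 = $270.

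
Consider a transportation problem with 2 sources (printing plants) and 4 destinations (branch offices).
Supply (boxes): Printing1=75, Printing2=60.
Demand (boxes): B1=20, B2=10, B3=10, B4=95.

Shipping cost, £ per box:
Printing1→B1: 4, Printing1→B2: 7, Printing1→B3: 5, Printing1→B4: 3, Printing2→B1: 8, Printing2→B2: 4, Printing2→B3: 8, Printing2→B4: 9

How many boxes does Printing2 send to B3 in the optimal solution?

10

The minimum-cost plan:
  Printing1->B4: 75 × £3 = £225
  Printing2->B1: 20 × £8 = £160
  Printing2->B2: 10 × £4 = £40
  Printing2->B3: 10 × £8 = £80
  Printing2->B4: 20 × £9 = £180
Total cost = £685.
So Printing2→B3 carries 10 boxes.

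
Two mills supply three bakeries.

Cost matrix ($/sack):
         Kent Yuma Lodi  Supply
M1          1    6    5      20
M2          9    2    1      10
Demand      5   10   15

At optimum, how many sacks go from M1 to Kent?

Optimal shipments:
  M1->Kent: 5 × $1 = $5
  M1->Yuma: 10 × $6 = $60
  M1->Lodi: 5 × $5 = $25
  M2->Lodi: 10 × $1 = $10
Total cost = $100.
So M1→Kent carries 5 sacks.

5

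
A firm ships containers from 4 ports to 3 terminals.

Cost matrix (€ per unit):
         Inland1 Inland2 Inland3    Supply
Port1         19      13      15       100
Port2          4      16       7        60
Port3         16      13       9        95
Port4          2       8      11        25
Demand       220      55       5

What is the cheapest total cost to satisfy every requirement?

Optimal allocation:
  Port1→Inland1: 45 TEU
  Port1→Inland2: 55 TEU
  Port2→Inland1: 60 TEU
  Port3→Inland1: 90 TEU
  Port3→Inland3: 5 TEU
  Port4→Inland1: 25 TEU
Total cost = €3345.
(Supply check: Port1 ships 100; Port2 ships 60; Port3 ships 95; Port4 ships 25.)

3345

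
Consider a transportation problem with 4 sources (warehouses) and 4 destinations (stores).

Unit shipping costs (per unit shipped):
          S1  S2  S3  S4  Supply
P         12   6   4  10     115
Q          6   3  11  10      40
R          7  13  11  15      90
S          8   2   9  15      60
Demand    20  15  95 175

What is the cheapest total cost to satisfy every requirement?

2875

One minimum-cost allocation:
  P to S3: 50 × 4 = 200
  P to S4: 65 × 10 = 650
  Q to S4: 40 × 10 = 400
  R to S1: 20 × 7 = 140
  R to S4: 70 × 15 = 1050
  S to S2: 15 × 2 = 30
  S to S3: 45 × 9 = 405
Total = 200 + 650 + 400 + 140 + 1050 + 30 + 405 = 2875.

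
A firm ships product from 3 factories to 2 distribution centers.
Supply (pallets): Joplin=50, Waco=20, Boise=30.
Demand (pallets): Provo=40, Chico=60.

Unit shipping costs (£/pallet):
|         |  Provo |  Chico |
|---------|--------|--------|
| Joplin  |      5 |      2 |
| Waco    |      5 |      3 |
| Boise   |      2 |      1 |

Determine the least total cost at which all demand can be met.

240

Optimal allocation:
  Joplin→Chico: 50 × £2 = £100
  Waco→Provo: 10 × £5 = £50
  Waco→Chico: 10 × £3 = £30
  Boise→Provo: 30 × £2 = £60
Total = 100 + 50 + 30 + 60 = £240.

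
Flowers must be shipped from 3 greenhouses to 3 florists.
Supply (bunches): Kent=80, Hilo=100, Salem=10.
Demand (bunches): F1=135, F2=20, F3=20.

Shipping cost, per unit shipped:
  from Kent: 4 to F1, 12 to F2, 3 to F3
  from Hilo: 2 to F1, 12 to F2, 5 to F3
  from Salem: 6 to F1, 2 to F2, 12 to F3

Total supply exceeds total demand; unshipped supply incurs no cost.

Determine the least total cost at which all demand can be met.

540

A cheapest plan:
  Kent→F1: 35 bunches
  Kent→F2: 10 bunches
  Kent→F3: 20 bunches
  Hilo→F1: 100 bunches
  Salem→F2: 10 bunches
Total cost = 540.
(Supply check: Kent ships 65; Hilo ships 100; Salem ships 10.)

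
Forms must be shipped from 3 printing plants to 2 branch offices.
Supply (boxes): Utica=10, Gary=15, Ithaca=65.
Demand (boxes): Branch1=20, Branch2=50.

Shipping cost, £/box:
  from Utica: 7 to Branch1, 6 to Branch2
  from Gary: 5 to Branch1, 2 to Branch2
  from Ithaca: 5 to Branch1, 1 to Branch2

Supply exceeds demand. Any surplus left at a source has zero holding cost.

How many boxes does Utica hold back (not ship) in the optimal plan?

Minimum-cost shipments:
  Gary→Branch1: 5 × £5 = £25
  Ithaca→Branch1: 15 × £5 = £75
  Ithaca→Branch2: 50 × £1 = £50
Total cost = £150.
Utica ships 0 of its 10, leaving 10.

10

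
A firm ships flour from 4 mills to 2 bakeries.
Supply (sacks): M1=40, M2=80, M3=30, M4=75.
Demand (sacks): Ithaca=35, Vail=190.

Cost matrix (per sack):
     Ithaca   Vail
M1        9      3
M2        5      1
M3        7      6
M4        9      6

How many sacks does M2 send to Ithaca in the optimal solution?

0

Solving gives:
  M1–Vail: 40 × 3 = 120
  M2–Vail: 80 × 1 = 80
  M3–Ithaca: 30 × 7 = 210
  M4–Ithaca: 5 × 9 = 45
  M4–Vail: 70 × 6 = 420
Total cost = 875.
The route M2→Ithaca is not used.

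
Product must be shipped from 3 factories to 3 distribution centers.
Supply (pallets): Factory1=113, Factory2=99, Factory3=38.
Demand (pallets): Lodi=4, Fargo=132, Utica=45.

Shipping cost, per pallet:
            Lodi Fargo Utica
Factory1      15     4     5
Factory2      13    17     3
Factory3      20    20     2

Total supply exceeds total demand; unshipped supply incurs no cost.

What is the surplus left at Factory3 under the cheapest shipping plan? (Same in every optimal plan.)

0

An optimal plan:
  Factory1->Fargo: 113 × 4 = 452
  Factory2->Lodi: 4 × 13 = 52
  Factory2->Fargo: 19 × 17 = 323
  Factory2->Utica: 7 × 3 = 21
  Factory3->Utica: 38 × 2 = 76
Total cost = 924.
Factory3 ships 38 of its 38, leaving 0.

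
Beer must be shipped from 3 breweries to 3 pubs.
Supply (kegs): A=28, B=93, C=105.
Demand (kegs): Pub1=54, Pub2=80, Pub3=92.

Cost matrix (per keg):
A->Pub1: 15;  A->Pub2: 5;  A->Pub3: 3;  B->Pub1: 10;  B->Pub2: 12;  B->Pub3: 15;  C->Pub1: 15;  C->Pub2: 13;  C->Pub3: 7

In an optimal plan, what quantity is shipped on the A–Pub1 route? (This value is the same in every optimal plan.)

The minimum-cost plan:
  A->Pub2: 28 × 5 = 140
  B->Pub1: 54 × 10 = 540
  B->Pub2: 39 × 12 = 468
  C->Pub2: 13 × 13 = 169
  C->Pub3: 92 × 7 = 644
Total cost = 1961.
The route A→Pub1 is not used.

0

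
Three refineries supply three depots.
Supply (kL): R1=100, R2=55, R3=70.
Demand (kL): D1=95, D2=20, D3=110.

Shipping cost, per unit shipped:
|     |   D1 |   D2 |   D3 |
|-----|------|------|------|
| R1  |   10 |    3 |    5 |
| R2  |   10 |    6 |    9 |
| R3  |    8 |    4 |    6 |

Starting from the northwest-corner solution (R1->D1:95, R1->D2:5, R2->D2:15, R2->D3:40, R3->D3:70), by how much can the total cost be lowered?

Current plan cost = 95·10 + 5·3 + 15·6 + 40·9 + 70·6 = 1835.
Optimal plan:
  R1–D3: 100 × 5 = 500
  R2–D1: 55 × 10 = 550
  R3–D1: 40 × 8 = 320
  R3–D2: 20 × 4 = 80
  R3–D3: 10 × 6 = 60
Optimal cost = 1510.
Saving = 1835 − 1510 = 325.

325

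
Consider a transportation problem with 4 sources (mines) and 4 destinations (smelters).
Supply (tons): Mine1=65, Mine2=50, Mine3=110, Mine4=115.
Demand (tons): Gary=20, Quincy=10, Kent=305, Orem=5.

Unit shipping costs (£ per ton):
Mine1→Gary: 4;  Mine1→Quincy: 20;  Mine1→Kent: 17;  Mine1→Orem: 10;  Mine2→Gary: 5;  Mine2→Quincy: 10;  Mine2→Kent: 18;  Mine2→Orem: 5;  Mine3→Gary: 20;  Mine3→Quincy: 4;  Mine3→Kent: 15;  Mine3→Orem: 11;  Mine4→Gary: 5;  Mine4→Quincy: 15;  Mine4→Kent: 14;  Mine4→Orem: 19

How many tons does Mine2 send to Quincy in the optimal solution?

Optimal shipments:
  Mine1→Kent: 65 × £17 = £1105
  Mine2→Gary: 20 × £5 = £100
  Mine2→Kent: 25 × £18 = £450
  Mine2→Orem: 5 × £5 = £25
  Mine3→Quincy: 10 × £4 = £40
  Mine3→Kent: 100 × £15 = £1500
  Mine4→Kent: 115 × £14 = £1610
Total cost = £4830.
The route Mine2→Quincy is not used.

0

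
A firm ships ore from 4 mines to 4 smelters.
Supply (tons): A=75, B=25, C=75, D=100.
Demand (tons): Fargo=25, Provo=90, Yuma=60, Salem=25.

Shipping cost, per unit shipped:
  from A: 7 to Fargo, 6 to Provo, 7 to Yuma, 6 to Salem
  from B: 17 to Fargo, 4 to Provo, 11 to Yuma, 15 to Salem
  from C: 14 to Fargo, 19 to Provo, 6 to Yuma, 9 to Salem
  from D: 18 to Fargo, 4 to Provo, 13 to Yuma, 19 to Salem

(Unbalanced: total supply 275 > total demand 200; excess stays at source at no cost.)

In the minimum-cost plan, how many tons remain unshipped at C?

Minimum-cost shipments:
  A–Fargo: 25 tons
  A–Salem: 25 tons
  B–Provo: 25 tons
  C–Yuma: 60 tons
  D–Provo: 65 tons
Total cost = 1045.
C ships 60 of its 75, leaving 15.

15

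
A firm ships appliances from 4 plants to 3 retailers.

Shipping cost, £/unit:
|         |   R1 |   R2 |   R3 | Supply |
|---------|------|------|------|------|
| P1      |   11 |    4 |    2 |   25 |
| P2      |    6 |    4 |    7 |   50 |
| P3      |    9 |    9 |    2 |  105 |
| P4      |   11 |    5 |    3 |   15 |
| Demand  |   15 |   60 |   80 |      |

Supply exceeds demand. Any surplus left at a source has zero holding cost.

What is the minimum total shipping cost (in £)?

A cheapest plan:
  P1->R2: 25 × £4 = £100
  P2->R1: 15 × £6 = £90
  P2->R2: 35 × £4 = £140
  P3->R3: 80 × £2 = £160
Total = 100 + 90 + 140 + 160 = £490.
(Supply check: P1 ships 25; P2 ships 50; P3 ships 80; P4 ships 0.)

490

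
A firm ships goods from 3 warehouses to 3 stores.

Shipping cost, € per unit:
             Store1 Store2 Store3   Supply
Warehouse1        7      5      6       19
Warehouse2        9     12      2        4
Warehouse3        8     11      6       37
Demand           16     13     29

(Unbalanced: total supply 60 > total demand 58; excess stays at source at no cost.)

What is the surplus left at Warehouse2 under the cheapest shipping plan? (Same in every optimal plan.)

An optimal plan:
  Warehouse1->Store1: 6 units
  Warehouse1->Store2: 13 units
  Warehouse2->Store3: 4 units
  Warehouse3->Store1: 10 units
  Warehouse3->Store3: 25 units
Total cost = €345.
Warehouse2 ships 4 of its 4, leaving 0.

0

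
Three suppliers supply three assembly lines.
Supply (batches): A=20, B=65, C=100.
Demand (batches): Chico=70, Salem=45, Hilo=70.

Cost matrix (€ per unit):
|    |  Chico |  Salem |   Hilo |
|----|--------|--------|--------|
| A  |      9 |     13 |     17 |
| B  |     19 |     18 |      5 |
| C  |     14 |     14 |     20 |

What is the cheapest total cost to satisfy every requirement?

One minimum-cost allocation:
  A to Chico: 20 × €9 = €180
  B to Hilo: 65 × €5 = €325
  C to Chico: 50 × €14 = €700
  C to Salem: 45 × €14 = €630
  C to Hilo: 5 × €20 = €100
Total = 180 + 325 + 700 + 630 + 100 = €1935.

1935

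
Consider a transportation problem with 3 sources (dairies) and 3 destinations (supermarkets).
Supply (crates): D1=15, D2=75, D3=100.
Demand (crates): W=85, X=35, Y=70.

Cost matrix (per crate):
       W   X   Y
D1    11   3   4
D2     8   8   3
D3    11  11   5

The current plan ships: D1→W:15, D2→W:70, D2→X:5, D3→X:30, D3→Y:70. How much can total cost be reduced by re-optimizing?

Current plan cost = 15·11 + 70·8 + 5·8 + 30·11 + 70·5 = 1445.
Optimal plan:
  D1->X: 15 × 3 = 45
  D2->W: 55 × 8 = 440
  D2->X: 20 × 8 = 160
  D3->W: 30 × 11 = 330
  D3->Y: 70 × 5 = 350
Optimal cost = 1325.
Saving = 1445 − 1325 = 120.

120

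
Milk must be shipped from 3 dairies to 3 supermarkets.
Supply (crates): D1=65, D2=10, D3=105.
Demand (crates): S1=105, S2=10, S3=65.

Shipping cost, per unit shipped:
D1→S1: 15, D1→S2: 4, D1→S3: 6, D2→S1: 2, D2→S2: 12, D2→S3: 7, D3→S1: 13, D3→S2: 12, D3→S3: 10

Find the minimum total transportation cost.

1725

One minimum-cost allocation:
  D1->S2: 10 crates
  D1->S3: 55 crates
  D2->S1: 10 crates
  D3->S1: 95 crates
  D3->S3: 10 crates
Total cost = 1725.
(Supply check: D1 ships 65; D2 ships 10; D3 ships 105.)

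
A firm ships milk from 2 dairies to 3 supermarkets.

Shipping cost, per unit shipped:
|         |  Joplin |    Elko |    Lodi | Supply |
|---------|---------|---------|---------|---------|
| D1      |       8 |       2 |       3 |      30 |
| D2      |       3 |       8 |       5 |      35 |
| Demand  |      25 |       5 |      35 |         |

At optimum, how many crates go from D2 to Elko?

The minimum-cost plan:
  D1–Elko: 5 × 2 = 10
  D1–Lodi: 25 × 3 = 75
  D2–Joplin: 25 × 3 = 75
  D2–Lodi: 10 × 5 = 50
Total cost = 210.
The route D2→Elko is not used.

0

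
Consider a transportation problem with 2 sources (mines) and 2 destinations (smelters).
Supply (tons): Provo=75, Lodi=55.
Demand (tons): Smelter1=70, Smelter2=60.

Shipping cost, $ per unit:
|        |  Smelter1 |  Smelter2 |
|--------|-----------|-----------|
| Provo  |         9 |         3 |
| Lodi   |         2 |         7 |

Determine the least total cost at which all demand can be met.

An optimal shipping plan:
  Provo–Smelter1: 15 × $9 = $135
  Provo–Smelter2: 60 × $3 = $180
  Lodi–Smelter1: 55 × $2 = $110
Total = 135 + 180 + 110 = $425.
(Supply check: Provo ships 75; Lodi ships 55.)

425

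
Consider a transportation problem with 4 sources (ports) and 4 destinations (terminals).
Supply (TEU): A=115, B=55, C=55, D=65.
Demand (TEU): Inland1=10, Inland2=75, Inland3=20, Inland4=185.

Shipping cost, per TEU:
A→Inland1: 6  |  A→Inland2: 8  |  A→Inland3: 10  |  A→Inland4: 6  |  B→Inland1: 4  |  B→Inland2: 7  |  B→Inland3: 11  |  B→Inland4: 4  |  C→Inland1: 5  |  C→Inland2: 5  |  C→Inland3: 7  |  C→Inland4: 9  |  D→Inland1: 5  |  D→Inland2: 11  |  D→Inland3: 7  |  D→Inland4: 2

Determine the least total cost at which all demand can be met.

1435

A cheapest plan:
  A→Inland1: 10 TEU
  A→Inland2: 40 TEU
  A→Inland4: 65 TEU
  B→Inland4: 55 TEU
  C→Inland2: 35 TEU
  C→Inland3: 20 TEU
  D→Inland4: 65 TEU
Total cost = 1435.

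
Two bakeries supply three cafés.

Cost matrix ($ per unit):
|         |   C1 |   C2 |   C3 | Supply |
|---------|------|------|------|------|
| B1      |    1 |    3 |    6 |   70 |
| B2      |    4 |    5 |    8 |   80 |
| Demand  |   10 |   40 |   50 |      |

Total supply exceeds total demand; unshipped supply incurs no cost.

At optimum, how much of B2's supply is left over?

An optimal plan:
  B1->C1: 10 × $1 = $10
  B1->C2: 40 × $3 = $120
  B1->C3: 20 × $6 = $120
  B2->C3: 30 × $8 = $240
Total cost = $490.
B2 ships 30 of its 80, leaving 50.

50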